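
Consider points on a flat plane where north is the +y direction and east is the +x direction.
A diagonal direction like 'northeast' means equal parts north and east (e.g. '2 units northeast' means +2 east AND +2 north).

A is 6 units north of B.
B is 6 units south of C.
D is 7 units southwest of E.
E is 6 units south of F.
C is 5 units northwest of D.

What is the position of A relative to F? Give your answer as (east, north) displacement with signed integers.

Answer: A is at (east=-12, north=-8) relative to F.

Derivation:
Place F at the origin (east=0, north=0).
  E is 6 units south of F: delta (east=+0, north=-6); E at (east=0, north=-6).
  D is 7 units southwest of E: delta (east=-7, north=-7); D at (east=-7, north=-13).
  C is 5 units northwest of D: delta (east=-5, north=+5); C at (east=-12, north=-8).
  B is 6 units south of C: delta (east=+0, north=-6); B at (east=-12, north=-14).
  A is 6 units north of B: delta (east=+0, north=+6); A at (east=-12, north=-8).
Therefore A relative to F: (east=-12, north=-8).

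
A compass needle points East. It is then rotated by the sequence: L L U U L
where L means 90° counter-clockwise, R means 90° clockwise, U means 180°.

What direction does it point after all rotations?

Answer: Final heading: South

Derivation:
Start: East
  L (left (90° counter-clockwise)) -> North
  L (left (90° counter-clockwise)) -> West
  U (U-turn (180°)) -> East
  U (U-turn (180°)) -> West
  L (left (90° counter-clockwise)) -> South
Final: South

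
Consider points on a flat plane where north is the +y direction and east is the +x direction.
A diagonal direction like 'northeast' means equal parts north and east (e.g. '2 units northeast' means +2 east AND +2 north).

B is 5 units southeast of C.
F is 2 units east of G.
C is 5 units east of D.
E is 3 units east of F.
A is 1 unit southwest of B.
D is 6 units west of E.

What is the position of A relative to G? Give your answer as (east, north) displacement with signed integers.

Answer: A is at (east=8, north=-6) relative to G.

Derivation:
Place G at the origin (east=0, north=0).
  F is 2 units east of G: delta (east=+2, north=+0); F at (east=2, north=0).
  E is 3 units east of F: delta (east=+3, north=+0); E at (east=5, north=0).
  D is 6 units west of E: delta (east=-6, north=+0); D at (east=-1, north=0).
  C is 5 units east of D: delta (east=+5, north=+0); C at (east=4, north=0).
  B is 5 units southeast of C: delta (east=+5, north=-5); B at (east=9, north=-5).
  A is 1 unit southwest of B: delta (east=-1, north=-1); A at (east=8, north=-6).
Therefore A relative to G: (east=8, north=-6).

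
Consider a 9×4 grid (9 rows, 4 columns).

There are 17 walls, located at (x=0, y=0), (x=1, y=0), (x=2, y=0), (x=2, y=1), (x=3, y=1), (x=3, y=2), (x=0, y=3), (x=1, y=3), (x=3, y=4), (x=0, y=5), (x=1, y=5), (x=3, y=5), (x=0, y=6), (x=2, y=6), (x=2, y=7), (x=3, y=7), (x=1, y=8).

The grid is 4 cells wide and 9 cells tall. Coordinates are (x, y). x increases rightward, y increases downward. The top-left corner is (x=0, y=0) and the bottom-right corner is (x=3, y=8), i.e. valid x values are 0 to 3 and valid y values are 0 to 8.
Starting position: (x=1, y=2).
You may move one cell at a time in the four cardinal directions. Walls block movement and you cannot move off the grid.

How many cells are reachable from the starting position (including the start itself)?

BFS flood-fill from (x=1, y=2):
  Distance 0: (x=1, y=2)
  Distance 1: (x=1, y=1), (x=0, y=2), (x=2, y=2)
  Distance 2: (x=0, y=1), (x=2, y=3)
  Distance 3: (x=3, y=3), (x=2, y=4)
  Distance 4: (x=1, y=4), (x=2, y=5)
  Distance 5: (x=0, y=4)
Total reachable: 11 (grid has 19 open cells total)

Answer: Reachable cells: 11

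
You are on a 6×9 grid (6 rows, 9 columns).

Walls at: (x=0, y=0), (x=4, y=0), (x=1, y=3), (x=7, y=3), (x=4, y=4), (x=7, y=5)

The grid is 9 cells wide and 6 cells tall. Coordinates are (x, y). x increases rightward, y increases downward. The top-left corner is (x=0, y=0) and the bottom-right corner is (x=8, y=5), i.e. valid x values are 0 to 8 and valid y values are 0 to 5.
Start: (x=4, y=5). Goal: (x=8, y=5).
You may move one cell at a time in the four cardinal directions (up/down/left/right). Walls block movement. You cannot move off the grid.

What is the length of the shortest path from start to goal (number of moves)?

BFS from (x=4, y=5) until reaching (x=8, y=5):
  Distance 0: (x=4, y=5)
  Distance 1: (x=3, y=5), (x=5, y=5)
  Distance 2: (x=3, y=4), (x=5, y=4), (x=2, y=5), (x=6, y=5)
  Distance 3: (x=3, y=3), (x=5, y=3), (x=2, y=4), (x=6, y=4), (x=1, y=5)
  Distance 4: (x=3, y=2), (x=5, y=2), (x=2, y=3), (x=4, y=3), (x=6, y=3), (x=1, y=4), (x=7, y=4), (x=0, y=5)
  Distance 5: (x=3, y=1), (x=5, y=1), (x=2, y=2), (x=4, y=2), (x=6, y=2), (x=0, y=4), (x=8, y=4)
  Distance 6: (x=3, y=0), (x=5, y=0), (x=2, y=1), (x=4, y=1), (x=6, y=1), (x=1, y=2), (x=7, y=2), (x=0, y=3), (x=8, y=3), (x=8, y=5)  <- goal reached here
One shortest path (6 moves): (x=4, y=5) -> (x=5, y=5) -> (x=6, y=5) -> (x=6, y=4) -> (x=7, y=4) -> (x=8, y=4) -> (x=8, y=5)

Answer: Shortest path length: 6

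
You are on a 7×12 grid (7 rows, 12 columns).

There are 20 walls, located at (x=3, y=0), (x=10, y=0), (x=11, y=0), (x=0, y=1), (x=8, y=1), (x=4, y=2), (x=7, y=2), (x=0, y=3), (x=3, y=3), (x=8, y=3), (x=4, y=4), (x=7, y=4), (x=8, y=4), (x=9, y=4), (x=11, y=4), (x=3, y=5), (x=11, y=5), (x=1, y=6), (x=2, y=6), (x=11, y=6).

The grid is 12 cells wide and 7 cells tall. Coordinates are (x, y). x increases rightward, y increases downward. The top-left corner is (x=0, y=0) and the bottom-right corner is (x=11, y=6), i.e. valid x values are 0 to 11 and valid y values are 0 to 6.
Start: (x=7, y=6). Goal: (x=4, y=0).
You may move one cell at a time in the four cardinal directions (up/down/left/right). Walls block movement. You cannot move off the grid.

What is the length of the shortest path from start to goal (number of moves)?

BFS from (x=7, y=6) until reaching (x=4, y=0):
  Distance 0: (x=7, y=6)
  Distance 1: (x=7, y=5), (x=6, y=6), (x=8, y=6)
  Distance 2: (x=6, y=5), (x=8, y=5), (x=5, y=6), (x=9, y=6)
  Distance 3: (x=6, y=4), (x=5, y=5), (x=9, y=5), (x=4, y=6), (x=10, y=6)
  Distance 4: (x=6, y=3), (x=5, y=4), (x=4, y=5), (x=10, y=5), (x=3, y=6)
  Distance 5: (x=6, y=2), (x=5, y=3), (x=7, y=3), (x=10, y=4)
  Distance 6: (x=6, y=1), (x=5, y=2), (x=4, y=3), (x=10, y=3)
  Distance 7: (x=6, y=0), (x=5, y=1), (x=7, y=1), (x=10, y=2), (x=9, y=3), (x=11, y=3)
  Distance 8: (x=5, y=0), (x=7, y=0), (x=4, y=1), (x=10, y=1), (x=9, y=2), (x=11, y=2)
  Distance 9: (x=4, y=0), (x=8, y=0), (x=3, y=1), (x=9, y=1), (x=11, y=1), (x=8, y=2)  <- goal reached here
One shortest path (9 moves): (x=7, y=6) -> (x=6, y=6) -> (x=5, y=6) -> (x=5, y=5) -> (x=5, y=4) -> (x=5, y=3) -> (x=5, y=2) -> (x=5, y=1) -> (x=4, y=1) -> (x=4, y=0)

Answer: Shortest path length: 9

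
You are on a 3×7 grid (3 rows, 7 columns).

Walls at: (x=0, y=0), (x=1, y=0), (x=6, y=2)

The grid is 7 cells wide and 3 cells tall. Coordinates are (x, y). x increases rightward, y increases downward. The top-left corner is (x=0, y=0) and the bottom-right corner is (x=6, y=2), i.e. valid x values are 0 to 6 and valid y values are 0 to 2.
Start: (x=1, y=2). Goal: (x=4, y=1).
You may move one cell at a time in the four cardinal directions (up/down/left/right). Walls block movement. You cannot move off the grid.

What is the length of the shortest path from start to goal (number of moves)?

BFS from (x=1, y=2) until reaching (x=4, y=1):
  Distance 0: (x=1, y=2)
  Distance 1: (x=1, y=1), (x=0, y=2), (x=2, y=2)
  Distance 2: (x=0, y=1), (x=2, y=1), (x=3, y=2)
  Distance 3: (x=2, y=0), (x=3, y=1), (x=4, y=2)
  Distance 4: (x=3, y=0), (x=4, y=1), (x=5, y=2)  <- goal reached here
One shortest path (4 moves): (x=1, y=2) -> (x=2, y=2) -> (x=3, y=2) -> (x=4, y=2) -> (x=4, y=1)

Answer: Shortest path length: 4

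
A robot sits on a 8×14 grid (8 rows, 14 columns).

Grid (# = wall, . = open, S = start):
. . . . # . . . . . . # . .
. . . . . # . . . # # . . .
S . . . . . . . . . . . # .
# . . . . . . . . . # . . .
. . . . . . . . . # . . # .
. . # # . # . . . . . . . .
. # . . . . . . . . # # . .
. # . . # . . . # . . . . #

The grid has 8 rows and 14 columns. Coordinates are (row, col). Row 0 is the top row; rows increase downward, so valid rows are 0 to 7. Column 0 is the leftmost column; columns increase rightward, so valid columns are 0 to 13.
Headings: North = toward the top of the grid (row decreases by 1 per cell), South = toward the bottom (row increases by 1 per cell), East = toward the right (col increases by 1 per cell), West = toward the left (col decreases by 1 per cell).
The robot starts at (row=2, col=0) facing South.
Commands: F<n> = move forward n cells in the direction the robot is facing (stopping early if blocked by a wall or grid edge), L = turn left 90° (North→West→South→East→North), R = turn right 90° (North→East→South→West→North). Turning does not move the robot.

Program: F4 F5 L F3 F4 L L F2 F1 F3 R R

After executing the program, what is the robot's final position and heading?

Answer: Final position: (row=2, col=1), facing East

Derivation:
Start: (row=2, col=0), facing South
  F4: move forward 0/4 (blocked), now at (row=2, col=0)
  F5: move forward 0/5 (blocked), now at (row=2, col=0)
  L: turn left, now facing East
  F3: move forward 3, now at (row=2, col=3)
  F4: move forward 4, now at (row=2, col=7)
  L: turn left, now facing North
  L: turn left, now facing West
  F2: move forward 2, now at (row=2, col=5)
  F1: move forward 1, now at (row=2, col=4)
  F3: move forward 3, now at (row=2, col=1)
  R: turn right, now facing North
  R: turn right, now facing East
Final: (row=2, col=1), facing East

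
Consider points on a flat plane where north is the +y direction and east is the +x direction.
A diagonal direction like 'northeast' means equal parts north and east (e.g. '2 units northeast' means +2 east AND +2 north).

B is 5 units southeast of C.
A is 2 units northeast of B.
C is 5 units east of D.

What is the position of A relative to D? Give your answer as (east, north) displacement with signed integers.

Answer: A is at (east=12, north=-3) relative to D.

Derivation:
Place D at the origin (east=0, north=0).
  C is 5 units east of D: delta (east=+5, north=+0); C at (east=5, north=0).
  B is 5 units southeast of C: delta (east=+5, north=-5); B at (east=10, north=-5).
  A is 2 units northeast of B: delta (east=+2, north=+2); A at (east=12, north=-3).
Therefore A relative to D: (east=12, north=-3).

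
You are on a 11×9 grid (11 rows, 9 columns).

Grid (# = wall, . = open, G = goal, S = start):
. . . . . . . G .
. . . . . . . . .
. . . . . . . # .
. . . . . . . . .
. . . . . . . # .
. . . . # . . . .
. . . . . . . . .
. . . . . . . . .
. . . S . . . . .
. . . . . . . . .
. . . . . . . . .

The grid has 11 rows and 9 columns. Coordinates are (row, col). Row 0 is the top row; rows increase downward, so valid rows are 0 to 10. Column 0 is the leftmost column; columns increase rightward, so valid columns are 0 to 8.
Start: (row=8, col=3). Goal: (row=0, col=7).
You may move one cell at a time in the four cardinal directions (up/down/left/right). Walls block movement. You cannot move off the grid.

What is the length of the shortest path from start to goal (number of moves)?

Answer: Shortest path length: 12

Derivation:
BFS from (row=8, col=3) until reaching (row=0, col=7):
  Distance 0: (row=8, col=3)
  Distance 1: (row=7, col=3), (row=8, col=2), (row=8, col=4), (row=9, col=3)
  Distance 2: (row=6, col=3), (row=7, col=2), (row=7, col=4), (row=8, col=1), (row=8, col=5), (row=9, col=2), (row=9, col=4), (row=10, col=3)
  Distance 3: (row=5, col=3), (row=6, col=2), (row=6, col=4), (row=7, col=1), (row=7, col=5), (row=8, col=0), (row=8, col=6), (row=9, col=1), (row=9, col=5), (row=10, col=2), (row=10, col=4)
  Distance 4: (row=4, col=3), (row=5, col=2), (row=6, col=1), (row=6, col=5), (row=7, col=0), (row=7, col=6), (row=8, col=7), (row=9, col=0), (row=9, col=6), (row=10, col=1), (row=10, col=5)
  Distance 5: (row=3, col=3), (row=4, col=2), (row=4, col=4), (row=5, col=1), (row=5, col=5), (row=6, col=0), (row=6, col=6), (row=7, col=7), (row=8, col=8), (row=9, col=7), (row=10, col=0), (row=10, col=6)
  Distance 6: (row=2, col=3), (row=3, col=2), (row=3, col=4), (row=4, col=1), (row=4, col=5), (row=5, col=0), (row=5, col=6), (row=6, col=7), (row=7, col=8), (row=9, col=8), (row=10, col=7)
  Distance 7: (row=1, col=3), (row=2, col=2), (row=2, col=4), (row=3, col=1), (row=3, col=5), (row=4, col=0), (row=4, col=6), (row=5, col=7), (row=6, col=8), (row=10, col=8)
  Distance 8: (row=0, col=3), (row=1, col=2), (row=1, col=4), (row=2, col=1), (row=2, col=5), (row=3, col=0), (row=3, col=6), (row=5, col=8)
  Distance 9: (row=0, col=2), (row=0, col=4), (row=1, col=1), (row=1, col=5), (row=2, col=0), (row=2, col=6), (row=3, col=7), (row=4, col=8)
  Distance 10: (row=0, col=1), (row=0, col=5), (row=1, col=0), (row=1, col=6), (row=3, col=8)
  Distance 11: (row=0, col=0), (row=0, col=6), (row=1, col=7), (row=2, col=8)
  Distance 12: (row=0, col=7), (row=1, col=8)  <- goal reached here
One shortest path (12 moves): (row=8, col=3) -> (row=8, col=4) -> (row=8, col=5) -> (row=8, col=6) -> (row=7, col=6) -> (row=6, col=6) -> (row=5, col=6) -> (row=4, col=6) -> (row=3, col=6) -> (row=2, col=6) -> (row=1, col=6) -> (row=1, col=7) -> (row=0, col=7)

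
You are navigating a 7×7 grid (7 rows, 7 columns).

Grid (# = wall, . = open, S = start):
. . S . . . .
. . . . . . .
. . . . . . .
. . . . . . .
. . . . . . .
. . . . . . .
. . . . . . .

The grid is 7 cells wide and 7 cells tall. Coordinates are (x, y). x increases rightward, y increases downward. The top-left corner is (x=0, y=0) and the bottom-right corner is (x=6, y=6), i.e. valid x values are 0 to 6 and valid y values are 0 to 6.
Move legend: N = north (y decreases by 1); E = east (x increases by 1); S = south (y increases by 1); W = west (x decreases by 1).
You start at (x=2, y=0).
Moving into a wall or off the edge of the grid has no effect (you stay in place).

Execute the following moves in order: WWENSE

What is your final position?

Answer: Final position: (x=2, y=1)

Derivation:
Start: (x=2, y=0)
  W (west): (x=2, y=0) -> (x=1, y=0)
  W (west): (x=1, y=0) -> (x=0, y=0)
  E (east): (x=0, y=0) -> (x=1, y=0)
  N (north): blocked, stay at (x=1, y=0)
  S (south): (x=1, y=0) -> (x=1, y=1)
  E (east): (x=1, y=1) -> (x=2, y=1)
Final: (x=2, y=1)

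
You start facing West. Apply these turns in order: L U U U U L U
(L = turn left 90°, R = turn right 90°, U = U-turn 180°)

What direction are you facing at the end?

Answer: Final heading: West

Derivation:
Start: West
  L (left (90° counter-clockwise)) -> South
  U (U-turn (180°)) -> North
  U (U-turn (180°)) -> South
  U (U-turn (180°)) -> North
  U (U-turn (180°)) -> South
  L (left (90° counter-clockwise)) -> East
  U (U-turn (180°)) -> West
Final: West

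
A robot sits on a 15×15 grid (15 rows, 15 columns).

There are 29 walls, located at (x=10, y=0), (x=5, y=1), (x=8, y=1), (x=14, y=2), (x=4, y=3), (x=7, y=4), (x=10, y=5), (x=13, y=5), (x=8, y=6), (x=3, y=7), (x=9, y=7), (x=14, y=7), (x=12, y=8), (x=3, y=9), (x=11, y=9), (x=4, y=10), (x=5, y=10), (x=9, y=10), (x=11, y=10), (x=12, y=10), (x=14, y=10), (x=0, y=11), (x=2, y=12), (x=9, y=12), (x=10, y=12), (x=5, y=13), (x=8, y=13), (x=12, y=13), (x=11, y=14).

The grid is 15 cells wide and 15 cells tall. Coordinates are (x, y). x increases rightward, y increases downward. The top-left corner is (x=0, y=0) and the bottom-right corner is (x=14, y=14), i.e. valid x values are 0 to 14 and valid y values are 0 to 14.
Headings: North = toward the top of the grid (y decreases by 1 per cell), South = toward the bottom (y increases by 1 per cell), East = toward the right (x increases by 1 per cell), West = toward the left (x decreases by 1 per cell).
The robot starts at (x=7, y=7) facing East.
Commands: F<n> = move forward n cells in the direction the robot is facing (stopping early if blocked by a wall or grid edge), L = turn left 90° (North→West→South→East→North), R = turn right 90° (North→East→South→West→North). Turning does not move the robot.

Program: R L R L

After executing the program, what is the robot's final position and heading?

Start: (x=7, y=7), facing East
  R: turn right, now facing South
  L: turn left, now facing East
  R: turn right, now facing South
  L: turn left, now facing East
Final: (x=7, y=7), facing East

Answer: Final position: (x=7, y=7), facing East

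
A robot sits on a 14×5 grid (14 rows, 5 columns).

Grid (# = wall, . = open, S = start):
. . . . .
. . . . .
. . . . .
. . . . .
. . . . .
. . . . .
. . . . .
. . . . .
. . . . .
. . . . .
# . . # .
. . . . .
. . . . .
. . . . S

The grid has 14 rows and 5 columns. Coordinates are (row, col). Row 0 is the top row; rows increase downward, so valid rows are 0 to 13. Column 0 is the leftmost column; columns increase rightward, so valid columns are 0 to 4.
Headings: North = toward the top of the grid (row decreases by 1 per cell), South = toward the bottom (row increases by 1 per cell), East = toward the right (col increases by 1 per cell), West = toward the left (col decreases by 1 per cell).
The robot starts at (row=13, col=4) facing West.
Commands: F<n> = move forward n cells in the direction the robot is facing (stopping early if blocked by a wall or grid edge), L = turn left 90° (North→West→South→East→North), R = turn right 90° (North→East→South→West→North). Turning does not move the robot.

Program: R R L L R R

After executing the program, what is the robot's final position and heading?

Start: (row=13, col=4), facing West
  R: turn right, now facing North
  R: turn right, now facing East
  L: turn left, now facing North
  L: turn left, now facing West
  R: turn right, now facing North
  R: turn right, now facing East
Final: (row=13, col=4), facing East

Answer: Final position: (row=13, col=4), facing East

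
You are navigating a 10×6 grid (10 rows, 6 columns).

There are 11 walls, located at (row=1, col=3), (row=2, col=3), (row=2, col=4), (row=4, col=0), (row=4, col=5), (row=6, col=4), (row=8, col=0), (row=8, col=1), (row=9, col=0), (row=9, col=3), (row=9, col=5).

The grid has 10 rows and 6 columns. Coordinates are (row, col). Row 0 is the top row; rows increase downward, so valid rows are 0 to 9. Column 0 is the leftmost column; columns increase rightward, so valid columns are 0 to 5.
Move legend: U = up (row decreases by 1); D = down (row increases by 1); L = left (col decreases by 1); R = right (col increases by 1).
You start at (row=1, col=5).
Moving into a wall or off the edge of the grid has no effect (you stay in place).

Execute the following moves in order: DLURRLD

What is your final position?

Answer: Final position: (row=1, col=4)

Derivation:
Start: (row=1, col=5)
  D (down): (row=1, col=5) -> (row=2, col=5)
  L (left): blocked, stay at (row=2, col=5)
  U (up): (row=2, col=5) -> (row=1, col=5)
  R (right): blocked, stay at (row=1, col=5)
  R (right): blocked, stay at (row=1, col=5)
  L (left): (row=1, col=5) -> (row=1, col=4)
  D (down): blocked, stay at (row=1, col=4)
Final: (row=1, col=4)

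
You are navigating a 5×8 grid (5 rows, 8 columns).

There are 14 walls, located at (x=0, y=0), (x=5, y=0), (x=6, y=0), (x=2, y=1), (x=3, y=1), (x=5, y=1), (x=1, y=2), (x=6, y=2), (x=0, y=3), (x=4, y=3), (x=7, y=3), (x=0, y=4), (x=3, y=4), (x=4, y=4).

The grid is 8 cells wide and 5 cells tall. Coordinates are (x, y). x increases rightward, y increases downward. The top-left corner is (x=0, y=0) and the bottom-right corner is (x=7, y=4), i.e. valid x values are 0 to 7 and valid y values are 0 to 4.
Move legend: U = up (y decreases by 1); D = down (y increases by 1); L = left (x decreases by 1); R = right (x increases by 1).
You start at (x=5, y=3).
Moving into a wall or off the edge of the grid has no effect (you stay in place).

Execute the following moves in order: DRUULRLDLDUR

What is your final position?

Answer: Final position: (x=6, y=3)

Derivation:
Start: (x=5, y=3)
  D (down): (x=5, y=3) -> (x=5, y=4)
  R (right): (x=5, y=4) -> (x=6, y=4)
  U (up): (x=6, y=4) -> (x=6, y=3)
  U (up): blocked, stay at (x=6, y=3)
  L (left): (x=6, y=3) -> (x=5, y=3)
  R (right): (x=5, y=3) -> (x=6, y=3)
  L (left): (x=6, y=3) -> (x=5, y=3)
  D (down): (x=5, y=3) -> (x=5, y=4)
  L (left): blocked, stay at (x=5, y=4)
  D (down): blocked, stay at (x=5, y=4)
  U (up): (x=5, y=4) -> (x=5, y=3)
  R (right): (x=5, y=3) -> (x=6, y=3)
Final: (x=6, y=3)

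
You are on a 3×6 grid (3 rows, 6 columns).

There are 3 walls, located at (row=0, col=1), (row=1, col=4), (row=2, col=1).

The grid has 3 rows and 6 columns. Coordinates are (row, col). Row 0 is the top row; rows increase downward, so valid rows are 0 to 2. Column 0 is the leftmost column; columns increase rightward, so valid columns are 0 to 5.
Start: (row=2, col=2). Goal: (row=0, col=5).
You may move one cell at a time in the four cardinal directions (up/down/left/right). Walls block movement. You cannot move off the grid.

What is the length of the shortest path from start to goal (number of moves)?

BFS from (row=2, col=2) until reaching (row=0, col=5):
  Distance 0: (row=2, col=2)
  Distance 1: (row=1, col=2), (row=2, col=3)
  Distance 2: (row=0, col=2), (row=1, col=1), (row=1, col=3), (row=2, col=4)
  Distance 3: (row=0, col=3), (row=1, col=0), (row=2, col=5)
  Distance 4: (row=0, col=0), (row=0, col=4), (row=1, col=5), (row=2, col=0)
  Distance 5: (row=0, col=5)  <- goal reached here
One shortest path (5 moves): (row=2, col=2) -> (row=2, col=3) -> (row=2, col=4) -> (row=2, col=5) -> (row=1, col=5) -> (row=0, col=5)

Answer: Shortest path length: 5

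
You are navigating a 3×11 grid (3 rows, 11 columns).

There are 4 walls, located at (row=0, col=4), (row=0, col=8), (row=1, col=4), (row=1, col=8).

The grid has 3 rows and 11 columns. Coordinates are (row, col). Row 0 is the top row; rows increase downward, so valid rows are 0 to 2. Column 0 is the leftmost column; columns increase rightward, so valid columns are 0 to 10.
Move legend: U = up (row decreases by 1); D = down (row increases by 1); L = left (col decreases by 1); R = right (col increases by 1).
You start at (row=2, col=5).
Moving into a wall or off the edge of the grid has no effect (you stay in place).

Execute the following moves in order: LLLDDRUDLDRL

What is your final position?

Start: (row=2, col=5)
  L (left): (row=2, col=5) -> (row=2, col=4)
  L (left): (row=2, col=4) -> (row=2, col=3)
  L (left): (row=2, col=3) -> (row=2, col=2)
  D (down): blocked, stay at (row=2, col=2)
  D (down): blocked, stay at (row=2, col=2)
  R (right): (row=2, col=2) -> (row=2, col=3)
  U (up): (row=2, col=3) -> (row=1, col=3)
  D (down): (row=1, col=3) -> (row=2, col=3)
  L (left): (row=2, col=3) -> (row=2, col=2)
  D (down): blocked, stay at (row=2, col=2)
  R (right): (row=2, col=2) -> (row=2, col=3)
  L (left): (row=2, col=3) -> (row=2, col=2)
Final: (row=2, col=2)

Answer: Final position: (row=2, col=2)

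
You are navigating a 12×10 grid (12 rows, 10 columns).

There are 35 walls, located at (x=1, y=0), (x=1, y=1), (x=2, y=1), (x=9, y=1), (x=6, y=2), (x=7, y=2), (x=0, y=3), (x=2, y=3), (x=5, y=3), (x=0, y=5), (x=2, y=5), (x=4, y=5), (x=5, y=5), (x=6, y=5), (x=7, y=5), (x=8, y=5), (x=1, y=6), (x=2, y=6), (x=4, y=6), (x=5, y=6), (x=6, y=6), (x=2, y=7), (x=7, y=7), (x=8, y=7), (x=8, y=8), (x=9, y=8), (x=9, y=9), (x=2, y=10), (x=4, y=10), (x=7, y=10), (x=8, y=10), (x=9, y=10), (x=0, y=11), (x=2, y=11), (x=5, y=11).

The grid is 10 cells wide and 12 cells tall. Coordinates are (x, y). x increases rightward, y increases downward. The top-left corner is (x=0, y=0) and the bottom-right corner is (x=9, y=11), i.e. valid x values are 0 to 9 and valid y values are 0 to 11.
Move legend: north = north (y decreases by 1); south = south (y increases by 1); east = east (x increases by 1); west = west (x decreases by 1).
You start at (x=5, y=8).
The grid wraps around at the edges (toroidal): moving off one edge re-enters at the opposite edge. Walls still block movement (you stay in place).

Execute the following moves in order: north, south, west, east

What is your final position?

Start: (x=5, y=8)
  north (north): (x=5, y=8) -> (x=5, y=7)
  south (south): (x=5, y=7) -> (x=5, y=8)
  west (west): (x=5, y=8) -> (x=4, y=8)
  east (east): (x=4, y=8) -> (x=5, y=8)
Final: (x=5, y=8)

Answer: Final position: (x=5, y=8)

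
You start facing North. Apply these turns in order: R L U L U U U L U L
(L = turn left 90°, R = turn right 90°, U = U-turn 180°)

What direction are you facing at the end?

Answer: Final heading: West

Derivation:
Start: North
  R (right (90° clockwise)) -> East
  L (left (90° counter-clockwise)) -> North
  U (U-turn (180°)) -> South
  L (left (90° counter-clockwise)) -> East
  U (U-turn (180°)) -> West
  U (U-turn (180°)) -> East
  U (U-turn (180°)) -> West
  L (left (90° counter-clockwise)) -> South
  U (U-turn (180°)) -> North
  L (left (90° counter-clockwise)) -> West
Final: West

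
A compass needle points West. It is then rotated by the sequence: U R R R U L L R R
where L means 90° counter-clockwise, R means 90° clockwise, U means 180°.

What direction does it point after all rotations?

Start: West
  U (U-turn (180°)) -> East
  R (right (90° clockwise)) -> South
  R (right (90° clockwise)) -> West
  R (right (90° clockwise)) -> North
  U (U-turn (180°)) -> South
  L (left (90° counter-clockwise)) -> East
  L (left (90° counter-clockwise)) -> North
  R (right (90° clockwise)) -> East
  R (right (90° clockwise)) -> South
Final: South

Answer: Final heading: South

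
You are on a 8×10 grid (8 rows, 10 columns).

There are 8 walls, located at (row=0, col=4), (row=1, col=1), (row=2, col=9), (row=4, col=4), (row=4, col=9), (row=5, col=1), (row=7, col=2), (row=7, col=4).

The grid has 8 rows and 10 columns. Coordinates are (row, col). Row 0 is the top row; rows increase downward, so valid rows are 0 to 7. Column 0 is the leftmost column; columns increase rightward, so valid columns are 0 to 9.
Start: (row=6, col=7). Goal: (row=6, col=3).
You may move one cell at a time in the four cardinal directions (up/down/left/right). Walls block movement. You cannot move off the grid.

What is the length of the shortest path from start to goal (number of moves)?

Answer: Shortest path length: 4

Derivation:
BFS from (row=6, col=7) until reaching (row=6, col=3):
  Distance 0: (row=6, col=7)
  Distance 1: (row=5, col=7), (row=6, col=6), (row=6, col=8), (row=7, col=7)
  Distance 2: (row=4, col=7), (row=5, col=6), (row=5, col=8), (row=6, col=5), (row=6, col=9), (row=7, col=6), (row=7, col=8)
  Distance 3: (row=3, col=7), (row=4, col=6), (row=4, col=8), (row=5, col=5), (row=5, col=9), (row=6, col=4), (row=7, col=5), (row=7, col=9)
  Distance 4: (row=2, col=7), (row=3, col=6), (row=3, col=8), (row=4, col=5), (row=5, col=4), (row=6, col=3)  <- goal reached here
One shortest path (4 moves): (row=6, col=7) -> (row=6, col=6) -> (row=6, col=5) -> (row=6, col=4) -> (row=6, col=3)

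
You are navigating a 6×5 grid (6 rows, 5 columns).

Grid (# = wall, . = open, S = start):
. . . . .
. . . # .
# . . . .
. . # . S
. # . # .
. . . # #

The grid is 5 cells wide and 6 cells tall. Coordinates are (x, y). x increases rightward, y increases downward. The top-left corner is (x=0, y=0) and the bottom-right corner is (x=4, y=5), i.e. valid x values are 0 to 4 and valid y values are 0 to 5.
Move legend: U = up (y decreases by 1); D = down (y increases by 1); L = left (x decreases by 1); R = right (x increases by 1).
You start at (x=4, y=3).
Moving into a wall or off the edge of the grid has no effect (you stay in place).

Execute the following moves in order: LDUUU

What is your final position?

Start: (x=4, y=3)
  L (left): (x=4, y=3) -> (x=3, y=3)
  D (down): blocked, stay at (x=3, y=3)
  U (up): (x=3, y=3) -> (x=3, y=2)
  U (up): blocked, stay at (x=3, y=2)
  U (up): blocked, stay at (x=3, y=2)
Final: (x=3, y=2)

Answer: Final position: (x=3, y=2)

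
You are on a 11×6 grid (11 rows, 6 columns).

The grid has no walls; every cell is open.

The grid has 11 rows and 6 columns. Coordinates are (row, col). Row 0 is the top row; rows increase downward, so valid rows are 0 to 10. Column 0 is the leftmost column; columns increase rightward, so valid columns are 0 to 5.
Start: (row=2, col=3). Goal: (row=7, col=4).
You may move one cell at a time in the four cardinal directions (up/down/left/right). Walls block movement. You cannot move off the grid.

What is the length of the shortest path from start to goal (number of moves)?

Answer: Shortest path length: 6

Derivation:
BFS from (row=2, col=3) until reaching (row=7, col=4):
  Distance 0: (row=2, col=3)
  Distance 1: (row=1, col=3), (row=2, col=2), (row=2, col=4), (row=3, col=3)
  Distance 2: (row=0, col=3), (row=1, col=2), (row=1, col=4), (row=2, col=1), (row=2, col=5), (row=3, col=2), (row=3, col=4), (row=4, col=3)
  Distance 3: (row=0, col=2), (row=0, col=4), (row=1, col=1), (row=1, col=5), (row=2, col=0), (row=3, col=1), (row=3, col=5), (row=4, col=2), (row=4, col=4), (row=5, col=3)
  Distance 4: (row=0, col=1), (row=0, col=5), (row=1, col=0), (row=3, col=0), (row=4, col=1), (row=4, col=5), (row=5, col=2), (row=5, col=4), (row=6, col=3)
  Distance 5: (row=0, col=0), (row=4, col=0), (row=5, col=1), (row=5, col=5), (row=6, col=2), (row=6, col=4), (row=7, col=3)
  Distance 6: (row=5, col=0), (row=6, col=1), (row=6, col=5), (row=7, col=2), (row=7, col=4), (row=8, col=3)  <- goal reached here
One shortest path (6 moves): (row=2, col=3) -> (row=2, col=4) -> (row=3, col=4) -> (row=4, col=4) -> (row=5, col=4) -> (row=6, col=4) -> (row=7, col=4)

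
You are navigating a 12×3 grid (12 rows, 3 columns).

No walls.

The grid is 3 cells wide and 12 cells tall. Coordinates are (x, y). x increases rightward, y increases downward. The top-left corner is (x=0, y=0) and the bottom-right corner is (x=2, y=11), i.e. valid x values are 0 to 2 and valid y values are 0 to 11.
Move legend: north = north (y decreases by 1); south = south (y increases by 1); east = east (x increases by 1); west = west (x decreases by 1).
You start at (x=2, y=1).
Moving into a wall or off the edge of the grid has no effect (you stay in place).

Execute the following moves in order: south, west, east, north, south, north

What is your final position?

Answer: Final position: (x=2, y=1)

Derivation:
Start: (x=2, y=1)
  south (south): (x=2, y=1) -> (x=2, y=2)
  west (west): (x=2, y=2) -> (x=1, y=2)
  east (east): (x=1, y=2) -> (x=2, y=2)
  north (north): (x=2, y=2) -> (x=2, y=1)
  south (south): (x=2, y=1) -> (x=2, y=2)
  north (north): (x=2, y=2) -> (x=2, y=1)
Final: (x=2, y=1)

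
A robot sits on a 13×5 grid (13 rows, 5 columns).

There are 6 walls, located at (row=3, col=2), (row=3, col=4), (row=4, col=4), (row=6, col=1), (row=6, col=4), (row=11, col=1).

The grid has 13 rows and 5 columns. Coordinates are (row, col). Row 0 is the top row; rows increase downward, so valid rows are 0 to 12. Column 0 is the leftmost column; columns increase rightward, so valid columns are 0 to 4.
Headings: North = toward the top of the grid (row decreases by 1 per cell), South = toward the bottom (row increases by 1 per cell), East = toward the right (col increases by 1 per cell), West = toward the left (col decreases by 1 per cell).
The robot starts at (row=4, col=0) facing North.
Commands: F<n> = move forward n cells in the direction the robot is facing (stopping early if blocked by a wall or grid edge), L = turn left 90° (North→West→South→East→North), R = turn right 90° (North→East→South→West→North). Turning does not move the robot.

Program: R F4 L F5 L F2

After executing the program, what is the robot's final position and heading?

Start: (row=4, col=0), facing North
  R: turn right, now facing East
  F4: move forward 3/4 (blocked), now at (row=4, col=3)
  L: turn left, now facing North
  F5: move forward 4/5 (blocked), now at (row=0, col=3)
  L: turn left, now facing West
  F2: move forward 2, now at (row=0, col=1)
Final: (row=0, col=1), facing West

Answer: Final position: (row=0, col=1), facing West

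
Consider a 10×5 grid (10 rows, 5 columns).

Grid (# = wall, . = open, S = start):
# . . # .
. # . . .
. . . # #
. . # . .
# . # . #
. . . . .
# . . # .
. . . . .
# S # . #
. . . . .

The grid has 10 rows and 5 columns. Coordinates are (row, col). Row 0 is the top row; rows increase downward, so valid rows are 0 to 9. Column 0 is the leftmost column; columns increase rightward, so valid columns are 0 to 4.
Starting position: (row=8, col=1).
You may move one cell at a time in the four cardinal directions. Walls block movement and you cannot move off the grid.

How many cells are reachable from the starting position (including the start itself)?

Answer: Reachable cells: 36

Derivation:
BFS flood-fill from (row=8, col=1):
  Distance 0: (row=8, col=1)
  Distance 1: (row=7, col=1), (row=9, col=1)
  Distance 2: (row=6, col=1), (row=7, col=0), (row=7, col=2), (row=9, col=0), (row=9, col=2)
  Distance 3: (row=5, col=1), (row=6, col=2), (row=7, col=3), (row=9, col=3)
  Distance 4: (row=4, col=1), (row=5, col=0), (row=5, col=2), (row=7, col=4), (row=8, col=3), (row=9, col=4)
  Distance 5: (row=3, col=1), (row=5, col=3), (row=6, col=4)
  Distance 6: (row=2, col=1), (row=3, col=0), (row=4, col=3), (row=5, col=4)
  Distance 7: (row=2, col=0), (row=2, col=2), (row=3, col=3)
  Distance 8: (row=1, col=0), (row=1, col=2), (row=3, col=4)
  Distance 9: (row=0, col=2), (row=1, col=3)
  Distance 10: (row=0, col=1), (row=1, col=4)
  Distance 11: (row=0, col=4)
Total reachable: 36 (grid has 36 open cells total)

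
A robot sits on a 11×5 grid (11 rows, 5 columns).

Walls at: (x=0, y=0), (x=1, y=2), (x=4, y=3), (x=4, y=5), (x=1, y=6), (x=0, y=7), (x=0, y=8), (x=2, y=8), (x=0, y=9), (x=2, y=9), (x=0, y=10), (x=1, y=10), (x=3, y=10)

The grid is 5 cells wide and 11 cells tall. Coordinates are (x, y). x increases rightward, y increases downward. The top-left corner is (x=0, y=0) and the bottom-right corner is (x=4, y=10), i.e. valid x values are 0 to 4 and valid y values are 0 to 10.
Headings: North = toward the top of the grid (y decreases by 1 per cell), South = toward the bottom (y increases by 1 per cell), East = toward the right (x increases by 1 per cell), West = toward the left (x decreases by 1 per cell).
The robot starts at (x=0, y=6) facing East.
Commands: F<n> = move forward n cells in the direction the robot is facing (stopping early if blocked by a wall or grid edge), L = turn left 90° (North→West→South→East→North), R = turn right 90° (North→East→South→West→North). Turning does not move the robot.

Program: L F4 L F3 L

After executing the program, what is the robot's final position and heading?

Answer: Final position: (x=0, y=2), facing South

Derivation:
Start: (x=0, y=6), facing East
  L: turn left, now facing North
  F4: move forward 4, now at (x=0, y=2)
  L: turn left, now facing West
  F3: move forward 0/3 (blocked), now at (x=0, y=2)
  L: turn left, now facing South
Final: (x=0, y=2), facing South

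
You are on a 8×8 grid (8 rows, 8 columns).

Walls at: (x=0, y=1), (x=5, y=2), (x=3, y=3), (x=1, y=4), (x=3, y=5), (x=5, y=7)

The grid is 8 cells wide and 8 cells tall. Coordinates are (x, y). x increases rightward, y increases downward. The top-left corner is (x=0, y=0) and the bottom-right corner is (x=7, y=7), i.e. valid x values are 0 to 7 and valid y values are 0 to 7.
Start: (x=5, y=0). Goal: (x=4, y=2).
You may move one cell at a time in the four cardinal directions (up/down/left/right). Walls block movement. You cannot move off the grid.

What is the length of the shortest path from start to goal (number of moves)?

BFS from (x=5, y=0) until reaching (x=4, y=2):
  Distance 0: (x=5, y=0)
  Distance 1: (x=4, y=0), (x=6, y=0), (x=5, y=1)
  Distance 2: (x=3, y=0), (x=7, y=0), (x=4, y=1), (x=6, y=1)
  Distance 3: (x=2, y=0), (x=3, y=1), (x=7, y=1), (x=4, y=2), (x=6, y=2)  <- goal reached here
One shortest path (3 moves): (x=5, y=0) -> (x=4, y=0) -> (x=4, y=1) -> (x=4, y=2)

Answer: Shortest path length: 3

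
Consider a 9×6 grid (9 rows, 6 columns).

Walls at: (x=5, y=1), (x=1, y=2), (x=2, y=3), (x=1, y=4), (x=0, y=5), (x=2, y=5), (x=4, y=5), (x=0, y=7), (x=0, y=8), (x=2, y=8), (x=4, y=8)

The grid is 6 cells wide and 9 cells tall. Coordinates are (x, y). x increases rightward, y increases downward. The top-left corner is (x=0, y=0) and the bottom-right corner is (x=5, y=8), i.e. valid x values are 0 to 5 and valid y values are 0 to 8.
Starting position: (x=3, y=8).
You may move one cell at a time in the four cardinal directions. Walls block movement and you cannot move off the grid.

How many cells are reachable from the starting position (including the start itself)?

BFS flood-fill from (x=3, y=8):
  Distance 0: (x=3, y=8)
  Distance 1: (x=3, y=7)
  Distance 2: (x=3, y=6), (x=2, y=7), (x=4, y=7)
  Distance 3: (x=3, y=5), (x=2, y=6), (x=4, y=6), (x=1, y=7), (x=5, y=7)
  Distance 4: (x=3, y=4), (x=1, y=6), (x=5, y=6), (x=1, y=8), (x=5, y=8)
  Distance 5: (x=3, y=3), (x=2, y=4), (x=4, y=4), (x=1, y=5), (x=5, y=5), (x=0, y=6)
  Distance 6: (x=3, y=2), (x=4, y=3), (x=5, y=4)
  Distance 7: (x=3, y=1), (x=2, y=2), (x=4, y=2), (x=5, y=3)
  Distance 8: (x=3, y=0), (x=2, y=1), (x=4, y=1), (x=5, y=2)
  Distance 9: (x=2, y=0), (x=4, y=0), (x=1, y=1)
  Distance 10: (x=1, y=0), (x=5, y=0), (x=0, y=1)
  Distance 11: (x=0, y=0), (x=0, y=2)
  Distance 12: (x=0, y=3)
  Distance 13: (x=1, y=3), (x=0, y=4)
Total reachable: 43 (grid has 43 open cells total)

Answer: Reachable cells: 43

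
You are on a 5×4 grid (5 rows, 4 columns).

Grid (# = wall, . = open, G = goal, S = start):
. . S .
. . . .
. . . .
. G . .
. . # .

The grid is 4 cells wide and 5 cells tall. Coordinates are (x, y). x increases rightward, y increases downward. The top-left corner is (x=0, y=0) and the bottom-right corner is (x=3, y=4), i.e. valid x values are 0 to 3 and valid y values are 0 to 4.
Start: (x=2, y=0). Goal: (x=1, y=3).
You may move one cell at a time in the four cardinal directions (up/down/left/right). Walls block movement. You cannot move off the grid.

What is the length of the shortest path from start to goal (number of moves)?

Answer: Shortest path length: 4

Derivation:
BFS from (x=2, y=0) until reaching (x=1, y=3):
  Distance 0: (x=2, y=0)
  Distance 1: (x=1, y=0), (x=3, y=0), (x=2, y=1)
  Distance 2: (x=0, y=0), (x=1, y=1), (x=3, y=1), (x=2, y=2)
  Distance 3: (x=0, y=1), (x=1, y=2), (x=3, y=2), (x=2, y=3)
  Distance 4: (x=0, y=2), (x=1, y=3), (x=3, y=3)  <- goal reached here
One shortest path (4 moves): (x=2, y=0) -> (x=1, y=0) -> (x=1, y=1) -> (x=1, y=2) -> (x=1, y=3)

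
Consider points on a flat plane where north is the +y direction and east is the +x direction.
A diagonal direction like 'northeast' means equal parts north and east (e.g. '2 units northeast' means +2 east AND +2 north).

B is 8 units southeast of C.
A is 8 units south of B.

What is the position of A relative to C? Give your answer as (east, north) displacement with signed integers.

Place C at the origin (east=0, north=0).
  B is 8 units southeast of C: delta (east=+8, north=-8); B at (east=8, north=-8).
  A is 8 units south of B: delta (east=+0, north=-8); A at (east=8, north=-16).
Therefore A relative to C: (east=8, north=-16).

Answer: A is at (east=8, north=-16) relative to C.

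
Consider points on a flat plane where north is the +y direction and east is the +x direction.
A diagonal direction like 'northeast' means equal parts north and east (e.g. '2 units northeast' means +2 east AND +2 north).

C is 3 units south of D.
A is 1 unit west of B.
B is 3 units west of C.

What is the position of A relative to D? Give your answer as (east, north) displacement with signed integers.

Answer: A is at (east=-4, north=-3) relative to D.

Derivation:
Place D at the origin (east=0, north=0).
  C is 3 units south of D: delta (east=+0, north=-3); C at (east=0, north=-3).
  B is 3 units west of C: delta (east=-3, north=+0); B at (east=-3, north=-3).
  A is 1 unit west of B: delta (east=-1, north=+0); A at (east=-4, north=-3).
Therefore A relative to D: (east=-4, north=-3).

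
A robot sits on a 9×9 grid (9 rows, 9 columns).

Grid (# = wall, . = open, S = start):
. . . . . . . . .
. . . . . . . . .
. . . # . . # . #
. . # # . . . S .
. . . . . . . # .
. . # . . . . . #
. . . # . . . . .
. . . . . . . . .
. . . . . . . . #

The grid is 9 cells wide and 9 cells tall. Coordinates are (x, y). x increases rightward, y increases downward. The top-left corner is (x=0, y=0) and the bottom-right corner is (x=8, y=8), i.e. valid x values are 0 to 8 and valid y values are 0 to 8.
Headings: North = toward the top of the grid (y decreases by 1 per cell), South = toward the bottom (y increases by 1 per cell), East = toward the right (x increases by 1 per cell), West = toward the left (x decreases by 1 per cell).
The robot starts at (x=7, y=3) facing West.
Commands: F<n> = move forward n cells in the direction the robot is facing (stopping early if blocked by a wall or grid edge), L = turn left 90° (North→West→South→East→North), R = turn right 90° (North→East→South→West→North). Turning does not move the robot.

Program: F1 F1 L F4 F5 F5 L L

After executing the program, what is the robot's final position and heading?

Start: (x=7, y=3), facing West
  F1: move forward 1, now at (x=6, y=3)
  F1: move forward 1, now at (x=5, y=3)
  L: turn left, now facing South
  F4: move forward 4, now at (x=5, y=7)
  F5: move forward 1/5 (blocked), now at (x=5, y=8)
  F5: move forward 0/5 (blocked), now at (x=5, y=8)
  L: turn left, now facing East
  L: turn left, now facing North
Final: (x=5, y=8), facing North

Answer: Final position: (x=5, y=8), facing North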